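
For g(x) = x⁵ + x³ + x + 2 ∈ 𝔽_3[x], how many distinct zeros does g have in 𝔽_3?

Evaluate at each of the 3 elements of 𝔽_3:
g(0) = 2; g(1) = 2; g(2) = 2.
No element is a root.

0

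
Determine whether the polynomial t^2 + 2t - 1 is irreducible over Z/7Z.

Write P(t) = t^2 + 2t - 1.
Check for roots in Z/7Z: P(0) = 6; P(1) = 2; P(2) = 0 → root; P(3) = 0 → root; P(4) = 2; P(5) = 6; P(6) = 5.
P(2) = 0, so (t − 2) divides P(t); P is reducible.

No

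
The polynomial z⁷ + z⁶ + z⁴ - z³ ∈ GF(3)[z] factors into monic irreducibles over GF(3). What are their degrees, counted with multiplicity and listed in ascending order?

1, 1, 1, 2, 2

Write f(z) = z⁷ + z⁶ + z⁴ - z³.
Roots in GF(3): f(0) = 0 → root; f(1) = 2; f(2) = 2.
Linear factors from roots: (z).
Complete factorization: f(z) = (z)^3·(z² + 1)·(z² + z - 1).
Factor degrees with multiplicity: 1 + 1 + 1 + 2 + 2 = 7.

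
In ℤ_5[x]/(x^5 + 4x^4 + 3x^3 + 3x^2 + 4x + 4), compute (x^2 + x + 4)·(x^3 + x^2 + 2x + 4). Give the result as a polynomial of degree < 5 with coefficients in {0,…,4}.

Multiply in ℤ_5[x]: (x^2 + x + 4)·(x^3 + x^2 + 2x + 4) = x^5 + 2x^4 + 2x^3 + 2x + 1.
Reduce using x^5 ≡ x^4 + 2x^3 + 2x^2 + x + 1 (mod x^5 + 4x^4 + 3x^3 + 3x^2 + 4x + 4).
Reduced: 3x^4 + 4x^3 + 2x^2 + 3x + 2.

3x^4 + 4x^3 + 2x^2 + 3x + 2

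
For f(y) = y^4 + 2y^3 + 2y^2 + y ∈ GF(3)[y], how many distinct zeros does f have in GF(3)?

3

Evaluate at each of the 3 elements of GF(3):
f(0) = 0 → root; f(1) = 0 → root; f(2) = 0 → root.
Roots: {0, 1, 2}.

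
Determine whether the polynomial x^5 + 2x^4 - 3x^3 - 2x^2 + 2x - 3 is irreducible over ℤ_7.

Yes

Write m(x) = x^5 + 2x^4 - 3x^3 - 2x^2 + 2x - 3.
Check for roots in ℤ_7: m(0) = 4; m(1) = 4; m(2) = 5; m(3) = 1; m(4) = 1; m(5) = 2; m(6) = 4.
No roots, so no linear factors.
Degree-2 irreducible divisors: test the 21 monic irreducibles of degree 2 over GF(7).
None of them divide m (all give nonzero remainder).
No irreducible factor of degree ≤ 2 exists, so m is irreducible over GF(7).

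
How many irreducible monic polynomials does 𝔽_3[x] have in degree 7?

x^(3^7) − x is the product of all monic irreducibles of degree dividing 7; Möbius inversion gives N = (1/7) Σ μ(7/d)·3^d.
Divisors of 7: 1, 7; μ(7/d) for each: -1, 1.
Σ = − 3^1 + 3^7 = 2184.
N = 2184/7 = 312.

312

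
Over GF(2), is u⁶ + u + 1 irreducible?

Yes

Write m(u) = u⁶ + u + 1.
Check for roots in GF(2): m(0) = 1; m(1) = 1.
No roots, so no linear factors.
Monic irreducibles of degree 2 over GF(2): u² + u + 1.
None of them divide m (all give nonzero remainder).
Monic irreducibles of degree 3 over GF(2): u³ + u + 1, u³ + u² + 1.
None of them divide m (all give nonzero remainder).
No irreducible factor of degree ≤ 3 exists, so m is irreducible over GF(2).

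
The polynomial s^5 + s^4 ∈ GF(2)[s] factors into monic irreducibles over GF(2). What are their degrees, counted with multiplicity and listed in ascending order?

1, 1, 1, 1, 1

Write f(s) = s^5 + s^4.
Roots in GF(2): f(0) = 0 → root; f(1) = 0 → root.
Linear factors from roots: (s), (s + 1).
Complete factorization: f(s) = (s + 1)·(s)^4.
Factor degrees with multiplicity: 1 + 1 + 1 + 1 + 1 = 5.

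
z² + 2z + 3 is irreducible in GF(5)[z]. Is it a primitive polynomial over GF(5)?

Yes

Write f(z) = z² + 2z + 3.
|GF(5^2)^×| = 5^2 − 1 = 24. Prime factorization: 24 = 2^3·3.
f is primitive ⇔ z has order 24 in GF(5)[z]/(f), i.e. z^(24/q) ≠ 1 for each prime q | 24.
z^(12) mod f = 4.
z^(8) mod f = 4z + 1.
None equal 1, so z has full order 24; f is primitive.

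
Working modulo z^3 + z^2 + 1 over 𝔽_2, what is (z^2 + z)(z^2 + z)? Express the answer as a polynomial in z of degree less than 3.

Multiply in 𝔽_2[z]: (z^2 + z)·(z^2 + z) = z^4 + z^2.
Reduce using z^3 ≡ z^2 + 1 (mod z^3 + z^2 + 1).
Reduced: z + 1.

z + 1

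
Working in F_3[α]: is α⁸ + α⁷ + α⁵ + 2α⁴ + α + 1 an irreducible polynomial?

Yes

Write P(α) = α⁸ + α⁷ + α⁵ + 2α⁴ + α + 1.
Check for roots in F_3: P(0) = 1; P(1) = 1; P(2) = 1.
No roots, so no linear factors.
Monic irreducibles of degree 2 over GF(3): α² + 1, α² + α + 2, α² + 2α + 2.
None of them divide P (all give nonzero remainder).
Degree-3 irreducible divisors: test the 8 monic irreducibles of degree 3 over GF(3).
None of them divide P (all give nonzero remainder).
Degree-4 irreducible divisors: test the 18 monic irreducibles of degree 4 over GF(3).
None of them divide P (all give nonzero remainder).
No irreducible factor of degree ≤ 4 exists, so P is irreducible over GF(3).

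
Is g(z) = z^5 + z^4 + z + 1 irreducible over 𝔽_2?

Check for roots in 𝔽_2: g(0) = 1; g(1) = 0 → root.
g(1) = 0, so (z − 1) divides g(z); g is reducible.

No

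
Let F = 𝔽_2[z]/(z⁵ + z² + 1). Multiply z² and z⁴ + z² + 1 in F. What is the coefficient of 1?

Multiply in 𝔽_2[z]: (z²)·(z⁴ + z² + 1) = z⁶ + z⁴ + z².
Reduce using z⁵ ≡ z² + 1 (mod z⁵ + z² + 1).
Reduced: z⁴ + z³ + z² + z.

0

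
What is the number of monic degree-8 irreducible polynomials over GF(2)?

30

The number of monic irreducibles of degree 8 over GF(2) is (1/8)·Σ_{d∣8} μ(8/d) 2^d.
Divisors of 8: 1, 2, 4, 8; μ(8/d) for each: 0, 0, -1, 1.
Σ = − 2^4 + 2^8 = 240.
N = 240/8 = 30.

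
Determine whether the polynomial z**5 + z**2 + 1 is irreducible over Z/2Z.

Yes

Write m(z) = z**5 + z**2 + 1.
Check for roots in Z/2Z: m(0) = 1; m(1) = 1.
No roots, so no linear factors.
Monic irreducibles of degree 2 over GF(2): z**2 + z + 1.
None of them divide m (all give nonzero remainder).
No irreducible factor of degree ≤ 2 exists, so m is irreducible over GF(2).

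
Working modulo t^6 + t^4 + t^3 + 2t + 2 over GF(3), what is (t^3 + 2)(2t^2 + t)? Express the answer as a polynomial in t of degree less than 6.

2t^5 + t^4 + t^2 + 2t

Multiply in GF(3)[t]: (t^3 + 2)·(2t^2 + t) = 2t^5 + t^4 + t^2 + 2t.
Reduced: 2t^5 + t^4 + t^2 + 2t.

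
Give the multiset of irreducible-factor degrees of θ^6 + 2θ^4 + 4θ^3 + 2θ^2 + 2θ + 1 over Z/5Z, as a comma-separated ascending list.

Write f(θ) = θ^6 + 2θ^4 + 4θ^3 + 2θ^2 + 2θ + 1.
Roots in Z/5Z: f(0) = 1; f(1) = 2; f(2) = 1; f(3) = 4; f(4) = 0 → root.
Linear factors from roots: (θ + 1).
Complete factorization: f(θ) = (θ + 1)·(θ^2 + 3θ + 4)·(θ^3 + θ^2 + θ + 4).
Factor degrees with multiplicity: 1 + 2 + 3 = 6.

1, 2, 3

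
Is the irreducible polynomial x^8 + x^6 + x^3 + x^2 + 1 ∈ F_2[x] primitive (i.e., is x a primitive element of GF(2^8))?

Yes

Write f(x) = x^8 + x^6 + x^3 + x^2 + 1.
|GF(2^8)^×| = 2^8 − 1 = 255. Prime factorization: 255 = 3·5·17.
f is primitive ⇔ x has order 255 in GF(2)[x]/(f), i.e. x^(255/q) ≠ 1 for each prime q | 255.
x^(85) mod f = x^4 + x^3 + x^2.
x^(51) mod f = x^7 + x^5.
x^(15) mod f = x^6 + x^5 + x^4 + x^3 + x^2.
None equal 1, so x has full order 255; f is primitive.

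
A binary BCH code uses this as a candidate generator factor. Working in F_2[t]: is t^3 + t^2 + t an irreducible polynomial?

No

Write g(t) = t^3 + t^2 + t.
Check for roots in F_2: g(0) = 0 → root; g(1) = 1.
g(0) = 0, so (t) divides g(t); g is reducible.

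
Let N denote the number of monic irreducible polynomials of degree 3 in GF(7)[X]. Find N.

x^(7^3) − x is the product of all monic irreducibles of degree dividing 3; Möbius inversion gives N = (1/3) Σ μ(3/d)·7^d.
Divisors of 3: 1, 3; μ(3/d) for each: -1, 1.
Σ = − 7^1 + 7^3 = 336.
N = 336/3 = 112.

112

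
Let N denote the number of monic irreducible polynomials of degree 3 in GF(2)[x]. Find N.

2

x^(2^3) − x is the product of all monic irreducibles of degree dividing 3; Möbius inversion gives N = (1/3) Σ μ(3/d)·2^d.
Divisors of 3: 1, 3; μ(3/d) for each: -1, 1.
Σ = − 2^1 + 2^3 = 6.
N = 6/3 = 2.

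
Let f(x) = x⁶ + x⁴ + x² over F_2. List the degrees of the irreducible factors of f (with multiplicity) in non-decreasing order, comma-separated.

Roots in F_2: f(0) = 0 → root; f(1) = 1.
Linear factors from roots: (x).
Complete factorization: f(x) = (x)^2·(x² + x + 1)^2.
Factor degrees with multiplicity: 1 + 1 + 2 + 2 = 6.

1, 1, 2, 2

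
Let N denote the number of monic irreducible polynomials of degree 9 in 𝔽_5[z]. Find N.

217000

Gauss's count: N_{5}(9) = (1/9) Σ_{d|9} μ(9/d)·5^d.
Divisors of 9: 1, 3, 9; μ(9/d) for each: 0, -1, 1.
Σ = − 5^3 + 5^9 = 1953000.
N = 1953000/9 = 217000.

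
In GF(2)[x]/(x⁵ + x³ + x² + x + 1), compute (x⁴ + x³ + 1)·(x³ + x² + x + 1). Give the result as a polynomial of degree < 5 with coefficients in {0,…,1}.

x^4 + x^2

Multiply in GF(2)[x]: (x⁴ + x³ + 1)·(x³ + x² + x + 1) = x⁷ + x² + x + 1.
Reduce using x⁵ ≡ x³ + x² + x + 1 (mod x⁵ + x³ + x² + x + 1).
Reduced: x⁴ + x².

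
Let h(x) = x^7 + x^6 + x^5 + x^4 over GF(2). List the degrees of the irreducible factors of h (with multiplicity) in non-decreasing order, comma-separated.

1, 1, 1, 1, 1, 1, 1

Roots in GF(2): h(0) = 0 → root; h(1) = 0 → root.
Linear factors from roots: (x), (x + 1).
Complete factorization: h(x) = (x + 1)^3·(x)^4.
Factor degrees with multiplicity: 1 + 1 + 1 + 1 + 1 + 1 + 1 = 7.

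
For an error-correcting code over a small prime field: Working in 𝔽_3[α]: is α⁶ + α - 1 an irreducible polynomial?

Yes

Write P(α) = α⁶ + α - 1.
Check for roots in 𝔽_3: P(0) = 2; P(1) = 1; P(2) = 2.
No roots, so no linear factors.
Monic irreducibles of degree 2 over GF(3): α² + 1, α² + α - 1, α² - α - 1.
None of them divide P (all give nonzero remainder).
Degree-3 irreducible divisors: test the 8 monic irreducibles of degree 3 over GF(3).
None of them divide P (all give nonzero remainder).
No irreducible factor of degree ≤ 3 exists, so P is irreducible over GF(3).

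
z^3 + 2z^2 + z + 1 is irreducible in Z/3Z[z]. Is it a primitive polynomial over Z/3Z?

Write f(z) = z^3 + 2z^2 + z + 1.
|GF(3^3)^×| = 3^3 − 1 = 26. Prime factorization: 26 = 2·13.
f is primitive ⇔ z has order 26 in GF(3)[z]/(f), i.e. z^(26/q) ≠ 1 for each prime q | 26.
z^(13) mod f = 2.
z^(2) mod f = z^2.
None equal 1, so z has full order 26; f is primitive.

Yes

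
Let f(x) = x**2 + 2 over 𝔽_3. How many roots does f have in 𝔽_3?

Evaluate at each of the 3 elements of 𝔽_3:
f(0) = 2; f(1) = 0 → root; f(2) = 0 → root.
Roots: {1, 2}.

2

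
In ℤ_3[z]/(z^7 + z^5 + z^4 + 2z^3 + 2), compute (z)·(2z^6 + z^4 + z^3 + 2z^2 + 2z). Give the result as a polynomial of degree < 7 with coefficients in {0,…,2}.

2z^5 + 2z^4 + z^3 + 2z^2 + 2

Multiply in ℤ_3[z]: (z)·(2z^6 + z^4 + z^3 + 2z^2 + 2z) = 2z^7 + z^5 + z^4 + 2z^3 + 2z^2.
Reduce using z^7 ≡ 2z^5 + 2z^4 + z^3 + 1 (mod z^7 + z^5 + z^4 + 2z^3 + 2).
Reduced: 2z^5 + 2z^4 + z^3 + 2z^2 + 2.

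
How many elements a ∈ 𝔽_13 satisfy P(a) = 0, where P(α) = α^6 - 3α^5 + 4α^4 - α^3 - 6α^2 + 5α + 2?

Evaluate at each of the 13 elements of 𝔽_13:
P(0) = 2; P(1) = 2; P(2) = 12; P(3) = 0 → root; P(4) = 12; P(5) = 0 → root; P(6) = 6; P(7) = 0 → root; P(8) = 9; P(9) = 4; P(10) = 0 → root; P(11) = 5; P(12) = 0 → root.
Roots: {3, 5, 7, 10, 12}.

5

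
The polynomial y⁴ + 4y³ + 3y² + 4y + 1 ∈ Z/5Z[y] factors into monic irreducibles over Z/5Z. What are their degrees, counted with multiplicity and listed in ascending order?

2, 2

Write g(y) = y⁴ + 4y³ + 3y² + 4y + 1.
Roots in Z/5Z: g(0) = 1; g(1) = 3; g(2) = 4; g(3) = 4; g(4) = 2.
Complete factorization: g(y) = (y² + y + 2)·(y² + 3y + 3).
Factor degrees with multiplicity: 2 + 2 = 4.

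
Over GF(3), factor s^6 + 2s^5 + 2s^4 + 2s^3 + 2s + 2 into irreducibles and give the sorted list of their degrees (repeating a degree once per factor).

6

Write f(s) = s^6 + 2s^5 + 2s^4 + 2s^3 + 2s + 2.
Roots in GF(3): f(0) = 2; f(1) = 2; f(2) = 2.
Complete factorization: f(s) = (s^6 + 2s^5 + 2s^4 + 2s^3 + 2s + 2).
Factor degrees with multiplicity: 6 = 6.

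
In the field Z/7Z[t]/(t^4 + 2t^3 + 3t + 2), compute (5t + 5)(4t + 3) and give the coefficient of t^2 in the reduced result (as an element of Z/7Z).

Multiply in Z/7Z[t]: (5t + 5)·(4t + 3) = 6t^2 + 1.
Reduced: 6t^2 + 1.

6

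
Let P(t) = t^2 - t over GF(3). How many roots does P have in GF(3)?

2

Evaluate at each of the 3 elements of GF(3):
P(0) = 0 → root; P(1) = 0 → root; P(2) = 2.
Roots: {0, 1}.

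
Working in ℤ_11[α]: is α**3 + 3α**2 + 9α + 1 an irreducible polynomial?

Write g(α) = α**3 + 3α**2 + 9α + 1.
Check each element of ℤ_11 for a root: g(0)=1, g(1)=3, g(2)=6, g(3)=5, g(4)=6, g(5)=4, g(6)=5, g(7)=4, g(8)=7, g(9)=9, g(10)=5.
No roots. A degree-3 polynomial over a field with no linear factor is irreducible.

Yes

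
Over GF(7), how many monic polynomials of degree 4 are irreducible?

588

x^(7^4) − x is the product of all monic irreducibles of degree dividing 4; Möbius inversion gives N = (1/4) Σ μ(4/d)·7^d.
Divisors of 4: 1, 2, 4; μ(4/d) for each: 0, -1, 1.
Σ = − 7^2 + 7^4 = 2352.
N = 2352/4 = 588.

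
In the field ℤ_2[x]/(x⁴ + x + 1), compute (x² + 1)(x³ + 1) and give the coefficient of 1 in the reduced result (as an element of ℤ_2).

1

Multiply in ℤ_2[x]: (x² + 1)·(x³ + 1) = x⁵ + x³ + x² + 1.
Reduce using x⁴ ≡ x + 1 (mod x⁴ + x + 1).
Reduced: x³ + x + 1.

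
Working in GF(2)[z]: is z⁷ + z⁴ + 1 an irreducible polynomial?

Write m(z) = z⁷ + z⁴ + 1.
Check for roots in GF(2): m(0) = 1; m(1) = 1.
No roots, so no linear factors.
Monic irreducibles of degree 2 over GF(2): z² + z + 1.
None of them divide m (all give nonzero remainder).
Monic irreducibles of degree 3 over GF(2): z³ + z + 1, z³ + z² + 1.
None of them divide m (all give nonzero remainder).
No irreducible factor of degree ≤ 3 exists, so m is irreducible over GF(2).

Yes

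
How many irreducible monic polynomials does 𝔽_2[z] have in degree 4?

3

The number of monic irreducibles of degree 4 over GF(2) is (1/4)·Σ_{d∣4} μ(4/d) 2^d.
Divisors of 4: 1, 2, 4; μ(4/d) for each: 0, -1, 1.
Σ = − 2^2 + 2^4 = 12.
N = 12/4 = 3.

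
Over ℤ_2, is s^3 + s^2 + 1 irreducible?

Write h(s) = s^3 + s^2 + 1.
Check for roots in ℤ_2: h(0) = 1; h(1) = 1.
No roots. A degree-3 polynomial over a field with no linear factor is irreducible.

Yes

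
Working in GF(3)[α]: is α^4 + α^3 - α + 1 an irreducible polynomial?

Write m(α) = α^4 + α^3 - α + 1.
Check for roots in GF(3): m(0) = 1; m(1) = 2; m(2) = 2.
No roots, so no linear factors.
Monic irreducibles of degree 2 over GF(3): α^2 + 1, α^2 + α - 1, α^2 - α - 1.
None of them divide m (all give nonzero remainder).
No irreducible factor of degree ≤ 2 exists, so m is irreducible over GF(3).

Yes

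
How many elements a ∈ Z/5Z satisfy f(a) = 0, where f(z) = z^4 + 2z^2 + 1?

Evaluate at each of the 5 elements of Z/5Z:
f(0) = 1; f(1) = 4; f(2) = 0 → root; f(3) = 0 → root; f(4) = 4.
Roots: {2, 3}.

2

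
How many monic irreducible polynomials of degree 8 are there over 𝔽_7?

720300

The number of monic irreducibles of degree 8 over GF(7) is (1/8)·Σ_{d∣8} μ(8/d) 7^d.
Divisors of 8: 1, 2, 4, 8; μ(8/d) for each: 0, 0, -1, 1.
Σ = − 7^4 + 7^8 = 5762400.
N = 5762400/8 = 720300.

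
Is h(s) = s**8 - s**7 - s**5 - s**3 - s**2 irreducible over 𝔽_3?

Check for roots in 𝔽_3: h(0) = 0 → root; h(1) = 0 → root; h(2) = 0 → root.
h(0) = 0, so (s) divides h(s); h is reducible.

No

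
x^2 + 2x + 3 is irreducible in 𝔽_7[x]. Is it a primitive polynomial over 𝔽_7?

Yes

Write f(x) = x^2 + 2x + 3.
|GF(7^2)^×| = 7^2 − 1 = 48. Prime factorization: 48 = 2^4·3.
f is primitive ⇔ x has order 48 in GF(7)[x]/(f), i.e. x^(48/q) ≠ 1 for each prime q | 48.
x^(24) mod f = 6.
x^(16) mod f = 2.
None equal 1, so x has full order 48; f is primitive.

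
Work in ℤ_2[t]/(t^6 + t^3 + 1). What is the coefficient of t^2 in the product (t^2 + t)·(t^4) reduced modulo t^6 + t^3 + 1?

Multiply in ℤ_2[t]: (t^2 + t)·(t^4) = t^6 + t^5.
Reduce using t^6 ≡ t^3 + 1 (mod t^6 + t^3 + 1).
Reduced: t^5 + t^3 + 1.

0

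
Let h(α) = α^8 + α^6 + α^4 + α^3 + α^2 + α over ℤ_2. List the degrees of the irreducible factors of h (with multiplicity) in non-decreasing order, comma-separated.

1, 1, 1, 2, 3

Roots in ℤ_2: h(0) = 0 → root; h(1) = 0 → root.
Linear factors from roots: (α), (α + 1).
Complete factorization: h(α) = (α)·(α + 1)^2·(α^2 + α + 1)·(α^3 + α^2 + 1).
Factor degrees with multiplicity: 1 + 1 + 1 + 2 + 3 = 8.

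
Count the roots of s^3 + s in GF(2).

2

Write g(s) = s^3 + s.
Evaluate at each of the 2 elements of GF(2):
g(0) = 0 → root; g(1) = 0 → root.
Roots: {0, 1}.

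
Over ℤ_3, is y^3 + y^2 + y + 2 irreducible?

Write m(y) = y^3 + y^2 + y + 2.
Check for roots in ℤ_3: m(0) = 2; m(1) = 2; m(2) = 1.
No roots. A degree-3 polynomial over a field with no linear factor is irreducible.

Yes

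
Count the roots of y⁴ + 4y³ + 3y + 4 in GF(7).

Write f(y) = y⁴ + 4y³ + 3y + 4.
Evaluate at each of the 7 elements of GF(7):
f(0) = 4; f(1) = 5; f(2) = 2; f(3) = 6; f(4) = 3; f(5) = 3; f(6) = 5.
No element is a root.

0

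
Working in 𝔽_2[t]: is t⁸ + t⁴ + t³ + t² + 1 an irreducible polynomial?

Yes

Write P(t) = t⁸ + t⁴ + t³ + t² + 1.
Check for roots in 𝔽_2: P(0) = 1; P(1) = 1.
No roots, so no linear factors.
Monic irreducibles of degree 2 over GF(2): t² + t + 1.
None of them divide P (all give nonzero remainder).
Monic irreducibles of degree 3 over GF(2): t³ + t + 1, t³ + t² + 1.
None of them divide P (all give nonzero remainder).
Monic irreducibles of degree 4 over GF(2): t⁴ + t + 1, t⁴ + t³ + 1, t⁴ + t³ + t² + t + 1.
None of them divide P (all give nonzero remainder).
No irreducible factor of degree ≤ 4 exists, so P is irreducible over GF(2).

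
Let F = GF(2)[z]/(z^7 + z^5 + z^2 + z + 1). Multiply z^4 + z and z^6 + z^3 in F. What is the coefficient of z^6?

1

Multiply in GF(2)[z]: (z^4 + z)·(z^6 + z^3) = z^10 + z^4.
Reduce using z^7 ≡ z^5 + z^2 + z + 1 (mod z^7 + z^5 + z^2 + z + 1).
Reduced: z^6 + z^5 + z^2 + z.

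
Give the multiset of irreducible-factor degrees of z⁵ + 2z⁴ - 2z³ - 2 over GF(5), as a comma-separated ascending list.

2, 3

Write f(z) = z⁵ + 2z⁴ - 2z³ - 2.
Roots in GF(5): f(0) = 3; f(1) = 4; f(2) = 1; f(3) = 4; f(4) = 1.
Complete factorization: f(z) = (z² + 2z - 1)·(z³ - z + 2).
Factor degrees with multiplicity: 2 + 3 = 5.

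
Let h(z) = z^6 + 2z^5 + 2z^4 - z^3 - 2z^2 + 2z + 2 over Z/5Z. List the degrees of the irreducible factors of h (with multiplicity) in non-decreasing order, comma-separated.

1, 1, 1, 3

Roots in Z/5Z: h(0) = 2; h(1) = 1; h(2) = 0 → root; h(3) = 0 → root; h(4) = 0 → root.
Linear factors from roots: (z - 2), (z + 2), (z + 1).
Complete factorization: h(z) = (z + 1)·(z + 2)·(z - 2)·(z^3 + z^2 + 2).
Factor degrees with multiplicity: 1 + 1 + 1 + 3 = 6.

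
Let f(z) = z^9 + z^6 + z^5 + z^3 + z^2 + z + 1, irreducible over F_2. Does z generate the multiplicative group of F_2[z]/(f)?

|GF(2^9)^×| = 2^9 − 1 = 511. Prime factorization: 511 = 7·73.
f is primitive ⇔ z has order 511 in GF(2)[z]/(f), i.e. z^(511/q) ≠ 1 for each prime q | 511.
z^(73) mod f = z^5 + z^4 + z^3 + z + 1.
z^(7) mod f = z^7.
None equal 1, so z has full order 511; f is primitive.

Yes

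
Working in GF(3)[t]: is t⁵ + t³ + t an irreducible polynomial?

Write P(t) = t⁵ + t³ + t.
Check for roots in GF(3): P(0) = 0 → root; P(1) = 0 → root; P(2) = 0 → root.
P(0) = 0, so (t) divides P(t); P is reducible.

No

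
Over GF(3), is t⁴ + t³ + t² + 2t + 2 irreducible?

Write P(t) = t⁴ + t³ + t² + 2t + 2.
Check for roots in GF(3): P(0) = 2; P(1) = 1; P(2) = 1.
No roots, so no linear factors.
Monic irreducibles of degree 2 over GF(3): t² + 1, t² + t + 2, t² + 2t + 2.
None of them divide P (all give nonzero remainder).
No irreducible factor of degree ≤ 2 exists, so P is irreducible over GF(3).

Yes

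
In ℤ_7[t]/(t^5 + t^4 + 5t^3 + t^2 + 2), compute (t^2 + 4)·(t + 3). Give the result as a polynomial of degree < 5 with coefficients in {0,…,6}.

t^3 + 3t^2 + 4t + 5

Multiply in ℤ_7[t]: (t^2 + 4)·(t + 3) = t^3 + 3t^2 + 4t + 5.
Reduced: t^3 + 3t^2 + 4t + 5.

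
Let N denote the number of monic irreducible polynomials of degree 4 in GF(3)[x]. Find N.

x^(3^4) − x is the product of all monic irreducibles of degree dividing 4; Möbius inversion gives N = (1/4) Σ μ(4/d)·3^d.
Divisors of 4: 1, 2, 4; μ(4/d) for each: 0, -1, 1.
Σ = − 3^2 + 3^4 = 72.
N = 72/4 = 18.

18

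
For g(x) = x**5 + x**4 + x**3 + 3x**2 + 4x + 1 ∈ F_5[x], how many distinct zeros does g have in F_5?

Evaluate at each of the 5 elements of F_5:
g(0) = 1; g(1) = 1; g(2) = 2; g(3) = 1; g(4) = 4.
No element is a root.

0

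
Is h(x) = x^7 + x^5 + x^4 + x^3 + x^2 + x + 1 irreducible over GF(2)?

Yes

Check for roots in GF(2): h(0) = 1; h(1) = 1.
No roots, so no linear factors.
Monic irreducibles of degree 2 over GF(2): x^2 + x + 1.
None of them divide h (all give nonzero remainder).
Monic irreducibles of degree 3 over GF(2): x^3 + x + 1, x^3 + x^2 + 1.
None of them divide h (all give nonzero remainder).
No irreducible factor of degree ≤ 3 exists, so h is irreducible over GF(2).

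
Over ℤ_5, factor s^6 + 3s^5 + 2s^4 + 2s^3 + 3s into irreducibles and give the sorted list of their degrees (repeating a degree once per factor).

Write f(s) = s^6 + 3s^5 + 2s^4 + 2s^3 + 3s.
Roots in ℤ_5: f(0) = 0 → root; f(1) = 1; f(2) = 4; f(3) = 3; f(4) = 0 → root.
Linear factors from roots: (s), (s + 1).
Complete factorization: f(s) = (s)·(s + 1)^2·(s^3 + s^2 + 4s + 3).
Factor degrees with multiplicity: 1 + 1 + 1 + 3 = 6.

1, 1, 1, 3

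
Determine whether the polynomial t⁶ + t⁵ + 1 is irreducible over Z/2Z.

Yes

Write m(t) = t⁶ + t⁵ + 1.
Check for roots in Z/2Z: m(0) = 1; m(1) = 1.
No roots, so no linear factors.
Monic irreducibles of degree 2 over GF(2): t² + t + 1.
None of them divide m (all give nonzero remainder).
Monic irreducibles of degree 3 over GF(2): t³ + t + 1, t³ + t² + 1.
None of them divide m (all give nonzero remainder).
No irreducible factor of degree ≤ 3 exists, so m is irreducible over GF(2).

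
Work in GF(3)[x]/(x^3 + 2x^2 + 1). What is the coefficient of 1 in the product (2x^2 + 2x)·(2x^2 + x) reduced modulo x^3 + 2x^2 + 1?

Multiply in GF(3)[x]: (2x^2 + 2x)·(2x^2 + x) = x^4 + 2x^2.
Reduce using x^3 ≡ x^2 + 2 (mod x^3 + 2x^2 + 1).
Reduced: 2x + 2.

2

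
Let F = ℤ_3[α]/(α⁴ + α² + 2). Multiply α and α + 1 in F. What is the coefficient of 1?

Multiply in ℤ_3[α]: (α)·(α + 1) = α² + α.
Reduced: α² + α.

0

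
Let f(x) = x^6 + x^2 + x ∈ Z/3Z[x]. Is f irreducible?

No

Check for roots in Z/3Z: f(0) = 0 → root; f(1) = 0 → root; f(2) = 1.
f(0) = 0, so (x) divides f(x); f is reducible.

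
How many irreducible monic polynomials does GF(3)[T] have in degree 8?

By the necklace-counting formula, N_3(8) = (1/8) Σ_{d|8} μ(8/d)·3^d.
Divisors of 8: 1, 2, 4, 8; μ(8/d) for each: 0, 0, -1, 1.
Σ = − 3^4 + 3^8 = 6480.
N = 6480/8 = 810.

810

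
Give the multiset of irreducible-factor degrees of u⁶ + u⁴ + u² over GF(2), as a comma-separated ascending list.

Write g(u) = u⁶ + u⁴ + u².
Roots in GF(2): g(0) = 0 → root; g(1) = 1.
Linear factors from roots: (u).
Complete factorization: g(u) = (u)^2·(u² + u + 1)^2.
Factor degrees with multiplicity: 1 + 1 + 2 + 2 = 6.

1, 1, 2, 2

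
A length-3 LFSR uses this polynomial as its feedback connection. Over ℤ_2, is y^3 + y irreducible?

Write h(y) = y^3 + y.
Check for roots in ℤ_2: h(0) = 0 → root; h(1) = 0 → root.
h(0) = 0, so (y) divides h(y); h is reducible.

No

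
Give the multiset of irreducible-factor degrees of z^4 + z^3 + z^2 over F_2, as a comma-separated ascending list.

1, 1, 2

Write f(z) = z^4 + z^3 + z^2.
Roots in F_2: f(0) = 0 → root; f(1) = 1.
Linear factors from roots: (z).
Complete factorization: f(z) = (z)^2·(z^2 + z + 1).
Factor degrees with multiplicity: 1 + 1 + 2 = 4.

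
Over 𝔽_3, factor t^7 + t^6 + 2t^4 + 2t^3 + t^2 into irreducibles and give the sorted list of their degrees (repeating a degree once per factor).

Write h(t) = t^7 + t^6 + 2t^4 + 2t^3 + t^2.
Roots in 𝔽_3: h(0) = 0 → root; h(1) = 1; h(2) = 1.
Linear factors from roots: (t).
Complete factorization: h(t) = (t)^2·(t^2 + 1)·(t^3 + t^2 + 2t + 1).
Factor degrees with multiplicity: 1 + 1 + 2 + 3 = 7.

1, 1, 2, 3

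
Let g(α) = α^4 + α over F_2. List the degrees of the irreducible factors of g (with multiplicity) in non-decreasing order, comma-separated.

1, 1, 2

Roots in F_2: g(0) = 0 → root; g(1) = 0 → root.
Linear factors from roots: (α), (α + 1).
Complete factorization: g(α) = (α)·(α + 1)·(α^2 + α + 1).
Factor degrees with multiplicity: 1 + 1 + 2 = 4.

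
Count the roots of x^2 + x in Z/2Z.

Write P(x) = x^2 + x.
Evaluate at each of the 2 elements of Z/2Z:
P(0) = 0 → root; P(1) = 0 → root.
Roots: {0, 1}.

2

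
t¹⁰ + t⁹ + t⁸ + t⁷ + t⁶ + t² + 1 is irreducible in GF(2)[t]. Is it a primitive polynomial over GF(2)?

No

Write f(t) = t¹⁰ + t⁹ + t⁸ + t⁷ + t⁶ + t² + 1.
|GF(2^10)^×| = 2^10 − 1 = 1023. Prime factorization: 1023 = 3·11·31.
f is primitive ⇔ t has order 1023 in GF(2)[t]/(f), i.e. t^(1023/q) ≠ 1 for each prime q | 1023.
t^(341) mod f = 1
t^(93) mod f = t⁷ + t⁶ + t⁵ + t⁴ + 1.
t^(33) mod f = t⁷ + t³ + t² + t.
Since t^(341) = 1, the order of t divides 341 < 1023; not primitive.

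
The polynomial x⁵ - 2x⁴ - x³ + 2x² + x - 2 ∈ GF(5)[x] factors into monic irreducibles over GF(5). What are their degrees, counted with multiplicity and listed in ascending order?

1, 2, 2

Write f(x) = x⁵ - 2x⁴ - x³ + 2x² + x - 2.
Roots in GF(5): f(0) = 3; f(1) = 4; f(2) = 0 → root; f(3) = 3; f(4) = 2.
Linear factors from roots: (x - 2).
Complete factorization: f(x) = (x - 2)·(x² + 2x - 1)·(x² - 2x - 1).
Factor degrees with multiplicity: 1 + 2 + 2 = 5.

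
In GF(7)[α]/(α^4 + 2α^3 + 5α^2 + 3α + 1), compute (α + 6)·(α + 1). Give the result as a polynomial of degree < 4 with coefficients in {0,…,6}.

α^2 + 6

Multiply in GF(7)[α]: (α + 6)·(α + 1) = α^2 + 6.
Reduced: α^2 + 6.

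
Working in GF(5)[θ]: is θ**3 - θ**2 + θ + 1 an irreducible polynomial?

Write P(θ) = θ**3 - θ**2 + θ + 1.
Check for roots in GF(5): P(0) = 1; P(1) = 2; P(2) = 2; P(3) = 2; P(4) = 3.
No roots. A degree-3 polynomial over a field with no linear factor is irreducible.

Yes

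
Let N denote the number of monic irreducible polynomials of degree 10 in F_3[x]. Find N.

The number of monic irreducibles of degree 10 over GF(3) is (1/10)·Σ_{d∣10} μ(10/d) 3^d.
Divisors of 10: 1, 2, 5, 10; μ(10/d) for each: 1, -1, -1, 1.
Σ = 3^1 − 3^2 − 3^5 + 3^10 = 58800.
N = 58800/10 = 5880.

5880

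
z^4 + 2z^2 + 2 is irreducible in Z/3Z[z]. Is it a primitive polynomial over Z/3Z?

No

Write f(z) = z^4 + 2z^2 + 2.
|GF(3^4)^×| = 3^4 − 1 = 80. Prime factorization: 80 = 2^4·5.
f is primitive ⇔ z has order 80 in GF(3)[z]/(f), i.e. z^(80/q) ≠ 1 for each prime q | 80.
z^(40) mod f = 2.
z^(16) mod f = 1
Since z^(16) = 1, the order of z divides 16 < 80; not primitive.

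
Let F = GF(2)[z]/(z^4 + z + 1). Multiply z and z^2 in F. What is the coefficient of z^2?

Multiply in GF(2)[z]: (z)·(z^2) = z^3.
Reduced: z^3.

0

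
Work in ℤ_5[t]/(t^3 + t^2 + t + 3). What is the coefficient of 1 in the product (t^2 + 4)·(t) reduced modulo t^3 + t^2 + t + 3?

2

Multiply in ℤ_5[t]: (t^2 + 4)·(t) = t^3 + 4t.
Reduce using t^3 ≡ 4t^2 + 4t + 2 (mod t^3 + t^2 + t + 3).
Reduced: 4t^2 + 3t + 2.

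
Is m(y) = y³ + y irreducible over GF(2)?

No

Check for roots in GF(2): m(0) = 0 → root; m(1) = 0 → root.
m(0) = 0, so (y) divides m(y); m is reducible.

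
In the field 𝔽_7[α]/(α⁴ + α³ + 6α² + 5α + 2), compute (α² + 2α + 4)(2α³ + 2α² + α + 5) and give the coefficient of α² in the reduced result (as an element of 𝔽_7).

2

Multiply in 𝔽_7[α]: (α² + 2α + 4)·(2α³ + 2α² + α + 5) = 2α⁵ + 6α⁴ + 6α³ + α² + 6.
Reduce using α⁴ ≡ 6α³ + α² + 2α + 5 (mod α⁴ + α³ + 6α² + 5α + 2).
Reduced: 4α³ + 2α² + 4α + 5.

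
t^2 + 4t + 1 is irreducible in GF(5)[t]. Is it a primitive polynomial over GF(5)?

Write f(t) = t^2 + 4t + 1.
|GF(5^2)^×| = 5^2 − 1 = 24. Prime factorization: 24 = 2^3·3.
f is primitive ⇔ t has order 24 in GF(5)[t]/(f), i.e. t^(24/q) ≠ 1 for each prime q | 24.
t^(12) mod f = 1
t^(8) mod f = t + 4.
Since t^(12) = 1, the order of t divides 12 < 24; not primitive.

No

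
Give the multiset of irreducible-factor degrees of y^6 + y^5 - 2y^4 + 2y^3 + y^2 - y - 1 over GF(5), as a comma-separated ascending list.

Write g(y) = y^6 + y^5 - 2y^4 + 2y^3 + y^2 - y - 1.
Roots in GF(5): g(0) = 4; g(1) = 1; g(2) = 1; g(3) = 4; g(4) = 2.
Complete factorization: g(y) = (y^2 + y + 1)·(y^2 + 2y - 2)·(y^2 - 2y - 2).
Factor degrees with multiplicity: 2 + 2 + 2 = 6.

2, 2, 2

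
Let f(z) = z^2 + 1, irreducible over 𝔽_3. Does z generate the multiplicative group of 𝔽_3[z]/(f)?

|GF(3^2)^×| = 3^2 − 1 = 8. Prime factorization: 8 = 2^3.
f is primitive ⇔ z has order 8 in GF(3)[z]/(f), i.e. z^(8/q) ≠ 1 for each prime q | 8.
z^(4) mod f = 1
Since z^(4) = 1, the order of z divides 4 < 8; not primitive.

No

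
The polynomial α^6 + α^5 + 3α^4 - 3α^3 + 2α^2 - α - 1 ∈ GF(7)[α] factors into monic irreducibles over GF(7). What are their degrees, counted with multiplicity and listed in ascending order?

Write h(α) = α^6 + α^5 + 3α^4 - 3α^3 + 2α^2 - α - 1.
Linear factors from roots: (α - 3).
Complete factorization: h(α) = (α - 3)·(α^2 + 2α + 2)·(α^3 + 2α^2 + 2α - 1).
Factor degrees with multiplicity: 1 + 2 + 3 = 6.

1, 2, 3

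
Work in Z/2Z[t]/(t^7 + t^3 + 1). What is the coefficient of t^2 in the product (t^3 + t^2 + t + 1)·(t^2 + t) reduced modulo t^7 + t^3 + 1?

Multiply in Z/2Z[t]: (t^3 + t^2 + t + 1)·(t^2 + t) = t^5 + t.
Reduced: t^5 + t.

0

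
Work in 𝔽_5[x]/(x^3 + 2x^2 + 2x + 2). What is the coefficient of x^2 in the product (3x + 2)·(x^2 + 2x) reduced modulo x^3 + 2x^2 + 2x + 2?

Multiply in 𝔽_5[x]: (3x + 2)·(x^2 + 2x) = 3x^3 + 3x^2 + 4x.
Reduce using x^3 ≡ 3x^2 + 3x + 3 (mod x^3 + 2x^2 + 2x + 2).
Reduced: 2x^2 + 3x + 4.

2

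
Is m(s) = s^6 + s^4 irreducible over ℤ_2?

No

Check for roots in ℤ_2: m(0) = 0 → root; m(1) = 0 → root.
m(0) = 0, so (s) divides m(s); m is reducible.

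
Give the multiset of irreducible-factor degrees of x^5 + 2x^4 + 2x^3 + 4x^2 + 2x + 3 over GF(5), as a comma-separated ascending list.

Write h(x) = x^5 + 2x^4 + 2x^3 + 4x^2 + 2x + 3.
Roots in GF(5): h(0) = 3; h(1) = 4; h(2) = 3; h(3) = 4; h(4) = 4.
Complete factorization: h(x) = (x^5 + 2x^4 + 2x^3 + 4x^2 + 2x + 3).
Factor degrees with multiplicity: 5 = 5.

5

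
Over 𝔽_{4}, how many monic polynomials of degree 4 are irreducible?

60

The number of monic irreducibles of degree 4 over GF(4) is (1/4)·Σ_{d∣4} μ(4/d) 4^d.
Divisors of 4: 1, 2, 4; μ(4/d) for each: 0, -1, 1.
Σ = − 4^2 + 4^4 = 240.
N = 240/4 = 60.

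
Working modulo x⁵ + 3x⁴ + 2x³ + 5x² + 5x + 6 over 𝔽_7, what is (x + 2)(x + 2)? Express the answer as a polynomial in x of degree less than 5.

Multiply in 𝔽_7[x]: (x + 2)·(x + 2) = x² + 4x + 4.
Reduced: x² + 4x + 4.

x^2 + 4x + 4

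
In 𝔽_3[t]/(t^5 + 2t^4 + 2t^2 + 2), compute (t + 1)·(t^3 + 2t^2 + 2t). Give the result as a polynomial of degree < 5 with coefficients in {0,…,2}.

Multiply in 𝔽_3[t]: (t + 1)·(t^3 + 2t^2 + 2t) = t^4 + t^2 + 2t.
Reduced: t^4 + t^2 + 2t.

t^4 + t^2 + 2t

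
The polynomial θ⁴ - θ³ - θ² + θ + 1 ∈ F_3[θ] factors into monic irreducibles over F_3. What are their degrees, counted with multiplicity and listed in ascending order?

Write f(θ) = θ⁴ - θ³ - θ² + θ + 1.
Roots in F_3: f(0) = 1; f(1) = 1; f(2) = 1.
Complete factorization: f(θ) = (θ² + θ - 1)^2.
Factor degrees with multiplicity: 2 + 2 = 4.

2, 2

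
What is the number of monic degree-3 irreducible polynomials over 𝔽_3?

x^(3^3) − x is the product of all monic irreducibles of degree dividing 3; Möbius inversion gives N = (1/3) Σ μ(3/d)·3^d.
Divisors of 3: 1, 3; μ(3/d) for each: -1, 1.
Σ = − 3^1 + 3^3 = 24.
N = 24/3 = 8.

8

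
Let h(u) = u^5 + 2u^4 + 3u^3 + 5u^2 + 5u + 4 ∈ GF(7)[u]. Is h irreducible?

Check for roots in GF(7): h(0) = 4; h(1) = 6; h(2) = 3; h(3) = 4; h(4) = 5; h(5) = 4; h(6) = 2.
No roots, so no linear factors.
Degree-2 irreducible divisors: test the 21 monic irreducibles of degree 2 over GF(7).
None of them divide h (all give nonzero remainder).
No irreducible factor of degree ≤ 2 exists, so h is irreducible over GF(7).

Yes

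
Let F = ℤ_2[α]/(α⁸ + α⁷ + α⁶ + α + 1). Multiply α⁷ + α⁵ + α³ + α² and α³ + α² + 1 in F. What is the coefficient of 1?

Multiply in ℤ_2[α]: (α⁷ + α⁵ + α³ + α²)·(α³ + α² + 1) = α¹⁰ + α⁹ + α⁸ + α⁶ + α⁵ + α⁴ + α³ + α².
Reduce using α⁸ ≡ α⁷ + α⁶ + α + 1 (mod α⁸ + α⁷ + α⁶ + α + 1).
Reduced: α⁶ + α⁵ + α⁴.

0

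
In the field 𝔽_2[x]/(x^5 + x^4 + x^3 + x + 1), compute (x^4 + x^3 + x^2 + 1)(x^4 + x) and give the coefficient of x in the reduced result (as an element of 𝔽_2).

0

Multiply in 𝔽_2[x]: (x^4 + x^3 + x^2 + 1)·(x^4 + x) = x^8 + x^7 + x^6 + x^5 + x^3 + x.
Reduce using x^5 ≡ x^4 + x^3 + x + 1 (mod x^5 + x^4 + x^3 + x + 1).
Reduced: x^3 + 1.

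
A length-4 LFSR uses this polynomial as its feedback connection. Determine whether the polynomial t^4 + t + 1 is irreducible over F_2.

Write h(t) = t^4 + t + 1.
Check for roots in F_2: h(0) = 1; h(1) = 1.
No roots, so no linear factors.
Monic irreducibles of degree 2 over GF(2): t^2 + t + 1.
None of them divide h (all give nonzero remainder).
No irreducible factor of degree ≤ 2 exists, so h is irreducible over GF(2).

Yes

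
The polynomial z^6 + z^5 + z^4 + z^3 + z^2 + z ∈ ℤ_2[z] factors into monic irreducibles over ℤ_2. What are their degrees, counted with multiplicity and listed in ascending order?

Write g(z) = z^6 + z^5 + z^4 + z^3 + z^2 + z.
Roots in ℤ_2: g(0) = 0 → root; g(1) = 0 → root.
Linear factors from roots: (z), (z + 1).
Complete factorization: g(z) = (z)·(z + 1)·(z^2 + z + 1)^2.
Factor degrees with multiplicity: 1 + 1 + 2 + 2 = 6.

1, 1, 2, 2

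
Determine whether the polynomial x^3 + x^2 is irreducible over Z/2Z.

Write f(x) = x^3 + x^2.
Check for roots in Z/2Z: f(0) = 0 → root; f(1) = 0 → root.
f(0) = 0, so (x) divides f(x); f is reducible.

No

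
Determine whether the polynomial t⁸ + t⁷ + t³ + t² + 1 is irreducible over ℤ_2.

Write g(t) = t⁸ + t⁷ + t³ + t² + 1.
Check for roots in ℤ_2: g(0) = 1; g(1) = 1.
No roots, so no linear factors.
Monic irreducibles of degree 2 over GF(2): t² + t + 1.
None of them divide g (all give nonzero remainder).
Monic irreducibles of degree 3 over GF(2): t³ + t + 1, t³ + t² + 1.
None of them divide g (all give nonzero remainder).
Monic irreducibles of degree 4 over GF(2): t⁴ + t + 1, t⁴ + t³ + 1, t⁴ + t³ + t² + t + 1.
None of them divide g (all give nonzero remainder).
No irreducible factor of degree ≤ 4 exists, so g is irreducible over GF(2).

Yes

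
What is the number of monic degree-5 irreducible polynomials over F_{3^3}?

2869776

The number of monic irreducibles of degree 5 over GF(27) is (1/5)·Σ_{d∣5} μ(5/d) 27^d.
Divisors of 5: 1, 5; μ(5/d) for each: -1, 1.
Σ = − 27^1 + 27^5 = 14348880.
N = 14348880/5 = 2869776.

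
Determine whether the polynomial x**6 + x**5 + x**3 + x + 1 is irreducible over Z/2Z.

Write h(x) = x**6 + x**5 + x**3 + x + 1.
Check for roots in Z/2Z: h(0) = 1; h(1) = 1.
No roots, so no linear factors.
Monic irreducibles of degree 2 over GF(2): x**2 + x + 1.
x**2 + x + 1 divides h: h(x) = (x**2 + x + 1)·(x**4 + x**2 + 1).

No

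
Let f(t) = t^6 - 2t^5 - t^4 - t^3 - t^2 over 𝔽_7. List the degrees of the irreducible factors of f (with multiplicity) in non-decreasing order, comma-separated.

Linear factors from roots: (t), (t - 2), (t - 3).
Complete factorization: f(t) = (t - 3)·(t - 2)·(t)^2·(t^2 + 3t + 1).
Factor degrees with multiplicity: 1 + 1 + 1 + 1 + 2 = 6.

1, 1, 1, 1, 2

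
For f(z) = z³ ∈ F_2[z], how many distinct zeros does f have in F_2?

Evaluate at each of the 2 elements of F_2:
f(0) = 0 → root; f(1) = 1.
Roots: {0}.

1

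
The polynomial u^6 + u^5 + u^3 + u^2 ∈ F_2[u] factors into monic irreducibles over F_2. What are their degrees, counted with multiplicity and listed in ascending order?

Write f(u) = u^6 + u^5 + u^3 + u^2.
Roots in F_2: f(0) = 0 → root; f(1) = 0 → root.
Linear factors from roots: (u), (u + 1).
Complete factorization: f(u) = (u)^2·(u + 1)^2·(u^2 + u + 1).
Factor degrees with multiplicity: 1 + 1 + 1 + 1 + 2 = 6.

1, 1, 1, 1, 2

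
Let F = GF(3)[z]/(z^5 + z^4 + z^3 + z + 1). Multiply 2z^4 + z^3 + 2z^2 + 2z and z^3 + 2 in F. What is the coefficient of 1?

2

Multiply in GF(3)[z]: (2z^4 + z^3 + 2z^2 + 2z)·(z^3 + 2) = 2z^7 + z^6 + 2z^5 + 2z^3 + z^2 + z.
Reduce using z^5 ≡ 2z^4 + 2z^3 + 2z + 2 (mod z^5 + z^4 + z^3 + z + 1).
Reduced: 2z^3 + z + 2.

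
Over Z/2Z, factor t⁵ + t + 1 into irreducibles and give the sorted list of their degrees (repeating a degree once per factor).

2, 3

Write h(t) = t⁵ + t + 1.
Roots in Z/2Z: h(0) = 1; h(1) = 1.
Complete factorization: h(t) = (t² + t + 1)·(t³ + t² + 1).
Factor degrees with multiplicity: 2 + 3 = 5.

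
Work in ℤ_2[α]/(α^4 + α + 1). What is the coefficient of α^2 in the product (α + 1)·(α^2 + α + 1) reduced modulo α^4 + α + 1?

Multiply in ℤ_2[α]: (α + 1)·(α^2 + α + 1) = α^3 + 1.
Reduced: α^3 + 1.

0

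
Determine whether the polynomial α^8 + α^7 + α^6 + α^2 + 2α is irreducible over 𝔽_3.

No

Write g(α) = α^8 + α^7 + α^6 + α^2 + 2α.
Check for roots in 𝔽_3: g(0) = 0 → root; g(1) = 0 → root; g(2) = 0 → root.
g(0) = 0, so (α) divides g(α); g is reducible.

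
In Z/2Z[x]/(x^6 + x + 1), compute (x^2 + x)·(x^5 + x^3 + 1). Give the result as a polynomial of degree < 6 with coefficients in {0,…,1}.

x^5 + x^4 + x + 1

Multiply in Z/2Z[x]: (x^2 + x)·(x^5 + x^3 + 1) = x^7 + x^6 + x^5 + x^4 + x^2 + x.
Reduce using x^6 ≡ x + 1 (mod x^6 + x + 1).
Reduced: x^5 + x^4 + x + 1.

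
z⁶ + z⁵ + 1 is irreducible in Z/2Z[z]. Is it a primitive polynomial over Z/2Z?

Yes

Write f(z) = z⁶ + z⁵ + 1.
|GF(2^6)^×| = 2^6 − 1 = 63. Prime factorization: 63 = 3^2·7.
f is primitive ⇔ z has order 63 in GF(2)[z]/(f), i.e. z^(63/q) ≠ 1 for each prime q | 63.
z^(21) mod f = z⁵ + z⁴ + z³ + 1.
z^(9) mod f = z⁵ + z³ + z² + z + 1.
None equal 1, so z has full order 63; f is primitive.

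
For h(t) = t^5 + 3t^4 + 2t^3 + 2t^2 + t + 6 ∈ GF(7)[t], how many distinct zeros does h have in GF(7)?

Evaluate at each of the 7 elements of GF(7):
h(0) = 6; h(1) = 1; h(2) = 0 → root; h(3) = 0 → root; h(4) = 2; h(5) = 5; h(6) = 0 → root.
Roots: {2, 3, 6}.

3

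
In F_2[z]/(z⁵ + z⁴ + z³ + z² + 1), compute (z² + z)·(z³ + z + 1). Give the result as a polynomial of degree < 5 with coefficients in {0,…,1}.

z^2 + z + 1

Multiply in F_2[z]: (z² + z)·(z³ + z + 1) = z⁵ + z⁴ + z³ + z.
Reduce using z⁵ ≡ z⁴ + z³ + z² + 1 (mod z⁵ + z⁴ + z³ + z² + 1).
Reduced: z² + z + 1.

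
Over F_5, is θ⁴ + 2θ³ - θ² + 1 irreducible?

Yes

Write m(θ) = θ⁴ + 2θ³ - θ² + 1.
Check for roots in F_5: m(0) = 1; m(1) = 3; m(2) = 4; m(3) = 2; m(4) = 4.
No roots, so no linear factors.
Degree-2 irreducible divisors: test the 10 monic irreducibles of degree 2 over GF(5).
None of them divide m (all give nonzero remainder).
No irreducible factor of degree ≤ 2 exists, so m is irreducible over GF(5).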